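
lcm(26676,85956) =773604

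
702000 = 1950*360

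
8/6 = 1+ 1/3 =1.33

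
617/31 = 617/31 = 19.90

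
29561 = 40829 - 11268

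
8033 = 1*8033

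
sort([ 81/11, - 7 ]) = [ -7,  81/11] 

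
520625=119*4375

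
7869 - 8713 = -844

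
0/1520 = 0 =0.00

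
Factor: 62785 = 5^1*29^1*433^1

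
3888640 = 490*7936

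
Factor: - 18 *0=0 = 0^1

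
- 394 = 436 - 830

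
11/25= 11/25 = 0.44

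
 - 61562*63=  - 3878406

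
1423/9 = 158  +  1/9 = 158.11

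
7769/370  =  20+369/370 = 21.00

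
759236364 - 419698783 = 339537581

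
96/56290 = 48/28145 = 0.00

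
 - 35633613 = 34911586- 70545199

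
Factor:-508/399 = -2^2 * 3^( - 1) * 7^( - 1)*19^ ( - 1 )*127^1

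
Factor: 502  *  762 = 2^2 * 3^1*127^1*251^1 = 382524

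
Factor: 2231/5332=2^( - 2 ) * 23^1*31^( -1)  *43^(  -  1)*97^1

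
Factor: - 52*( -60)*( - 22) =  - 68640 = - 2^5*3^1 * 5^1*11^1 * 13^1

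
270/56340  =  3/626 = 0.00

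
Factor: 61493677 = 7^2*31^1*40483^1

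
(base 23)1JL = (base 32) ur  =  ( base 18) 30f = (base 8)1733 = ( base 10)987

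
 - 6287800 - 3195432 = -9483232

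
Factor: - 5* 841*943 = -3965315 =-5^1*23^1*29^2*41^1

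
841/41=20 + 21/41 = 20.51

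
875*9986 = 8737750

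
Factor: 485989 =7^1 *69427^1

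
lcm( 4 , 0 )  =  0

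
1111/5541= 1111/5541 =0.20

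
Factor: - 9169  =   - 53^1*173^1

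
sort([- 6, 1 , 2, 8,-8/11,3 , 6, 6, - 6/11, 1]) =[ - 6,-8/11, - 6/11,1, 1, 2,  3, 6, 6, 8]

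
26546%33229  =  26546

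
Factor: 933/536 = 2^( - 3 )*3^1  *  67^( - 1 )*311^1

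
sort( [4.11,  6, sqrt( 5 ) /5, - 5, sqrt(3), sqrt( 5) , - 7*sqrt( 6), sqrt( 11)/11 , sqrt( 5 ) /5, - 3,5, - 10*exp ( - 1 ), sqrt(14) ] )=[ - 7 * sqrt( 6) , - 5, - 10*exp( - 1), - 3, sqrt( 11)/11,sqrt( 5 ) /5, sqrt (5)/5,sqrt( 3),sqrt(5),  sqrt( 14), 4.11, 5,6]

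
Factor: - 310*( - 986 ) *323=98728180=2^2*5^1*17^2* 19^1*29^1*31^1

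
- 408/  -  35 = 11+ 23/35 = 11.66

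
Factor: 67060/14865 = 2^2*3^( - 1) * 7^1 * 479^1*991^( - 1) =13412/2973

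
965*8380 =8086700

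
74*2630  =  194620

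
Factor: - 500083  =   - 500083^1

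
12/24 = 1/2= 0.50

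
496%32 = 16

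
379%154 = 71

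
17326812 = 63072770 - 45745958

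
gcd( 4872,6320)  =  8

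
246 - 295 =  - 49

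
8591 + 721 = 9312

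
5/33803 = 5/33803 = 0.00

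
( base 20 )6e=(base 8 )206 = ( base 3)11222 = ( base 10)134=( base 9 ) 158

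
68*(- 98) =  - 6664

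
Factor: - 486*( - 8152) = 3961872 = 2^4*3^5 * 1019^1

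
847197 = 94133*9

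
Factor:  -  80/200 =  - 2/5 = -2^1*5^(-1)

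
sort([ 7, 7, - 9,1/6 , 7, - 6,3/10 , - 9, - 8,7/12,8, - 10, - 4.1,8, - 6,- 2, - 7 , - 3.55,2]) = [ - 10, - 9, - 9,-8,  -  7,-6, - 6 , - 4.1, - 3.55, - 2,1/6,3/10, 7/12,  2,7,7,7,8,8 ] 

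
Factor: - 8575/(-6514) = 2^( - 1)*5^2*7^3*3257^( - 1 )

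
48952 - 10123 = 38829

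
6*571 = 3426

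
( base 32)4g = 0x90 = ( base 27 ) 59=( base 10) 144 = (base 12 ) 100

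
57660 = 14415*4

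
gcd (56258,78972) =2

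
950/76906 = 475/38453 = 0.01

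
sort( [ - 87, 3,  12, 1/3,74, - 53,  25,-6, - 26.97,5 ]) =[ - 87, - 53, - 26.97, - 6 , 1/3, 3, 5,12,25,  74]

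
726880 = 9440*77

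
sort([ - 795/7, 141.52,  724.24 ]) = [ - 795/7,141.52, 724.24]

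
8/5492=2/1373 = 0.00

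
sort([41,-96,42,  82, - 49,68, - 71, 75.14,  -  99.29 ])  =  [ - 99.29, - 96,-71, - 49, 41, 42,68,75.14,82 ] 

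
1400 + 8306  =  9706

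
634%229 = 176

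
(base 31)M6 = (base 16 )2B0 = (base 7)2002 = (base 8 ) 1260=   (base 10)688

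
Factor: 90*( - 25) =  - 2^1*3^2*5^3=- 2250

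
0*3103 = 0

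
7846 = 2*3923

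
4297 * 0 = 0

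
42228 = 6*7038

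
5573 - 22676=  - 17103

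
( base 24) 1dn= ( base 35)q1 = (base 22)1J9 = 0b1110001111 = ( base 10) 911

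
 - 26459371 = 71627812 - 98087183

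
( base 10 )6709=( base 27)95d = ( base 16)1a35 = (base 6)51021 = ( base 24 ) bfd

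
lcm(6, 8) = 24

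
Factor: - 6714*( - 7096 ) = 2^4 * 3^2*373^1*887^1 = 47642544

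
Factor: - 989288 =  - 2^3*123661^1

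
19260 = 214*90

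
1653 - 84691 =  - 83038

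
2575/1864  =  2575/1864 = 1.38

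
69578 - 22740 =46838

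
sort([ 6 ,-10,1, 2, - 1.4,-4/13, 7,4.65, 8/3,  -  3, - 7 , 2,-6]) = [ - 10, - 7, - 6, - 3, - 1.4, - 4/13, 1 , 2, 2,8/3,4.65,6,7]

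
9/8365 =9/8365 = 0.00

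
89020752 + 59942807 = 148963559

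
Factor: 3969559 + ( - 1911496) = 2058063 = 3^1*7^1 * 23^1 *4261^1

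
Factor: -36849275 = - 5^2 * 1473971^1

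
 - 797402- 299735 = -1097137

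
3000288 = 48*62506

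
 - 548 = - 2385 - - 1837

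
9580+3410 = 12990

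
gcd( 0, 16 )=16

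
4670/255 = 934/51 = 18.31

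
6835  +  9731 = 16566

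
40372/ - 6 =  - 6729  +  1/3 = - 6728.67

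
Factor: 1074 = 2^1*3^1*179^1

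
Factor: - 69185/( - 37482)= 2^( -1)*3^( -1 )*5^1 * 101^1*137^1*6247^(-1)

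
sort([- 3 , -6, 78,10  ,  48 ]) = [ - 6,-3,10, 48, 78 ]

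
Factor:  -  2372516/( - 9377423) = 2^2*11^( -1)*83^ ( -1)*449^1*1321^1*10271^( - 1)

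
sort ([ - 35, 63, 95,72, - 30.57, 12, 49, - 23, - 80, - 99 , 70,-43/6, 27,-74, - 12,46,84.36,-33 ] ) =[ - 99 , - 80, - 74, - 35,-33,-30.57 , - 23, - 12, - 43/6,12 , 27,46,49, 63, 70,72, 84.36,95]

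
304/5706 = 152/2853 = 0.05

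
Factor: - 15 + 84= 3^1*23^1 = 69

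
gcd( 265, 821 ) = 1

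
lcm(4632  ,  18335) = 440040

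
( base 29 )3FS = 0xbaa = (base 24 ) 54A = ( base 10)2986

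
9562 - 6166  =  3396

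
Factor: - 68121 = -3^4 * 29^2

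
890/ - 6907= - 890/6907 = -  0.13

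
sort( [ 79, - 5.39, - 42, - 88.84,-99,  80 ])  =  [  -  99,-88.84 , - 42, - 5.39,79,80]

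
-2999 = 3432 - 6431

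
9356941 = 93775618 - 84418677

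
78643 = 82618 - 3975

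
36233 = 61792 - 25559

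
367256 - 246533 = 120723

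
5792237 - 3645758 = 2146479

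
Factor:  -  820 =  - 2^2*5^1*41^1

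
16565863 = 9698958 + 6866905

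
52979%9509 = 5434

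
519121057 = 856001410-336880353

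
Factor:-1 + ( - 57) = -58 = - 2^1*29^1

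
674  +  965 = 1639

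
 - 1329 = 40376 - 41705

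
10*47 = 470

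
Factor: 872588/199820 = 218147/49955 = 5^( - 1)*31^2 * 97^( - 1) * 103^( - 1 )*227^1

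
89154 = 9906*9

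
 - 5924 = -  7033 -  - 1109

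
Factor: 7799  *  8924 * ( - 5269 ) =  - 2^2 * 11^2*23^1*97^1*479^1*709^1 = - 366713316244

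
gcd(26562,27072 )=6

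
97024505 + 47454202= 144478707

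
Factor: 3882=2^1*3^1 * 647^1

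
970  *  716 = 694520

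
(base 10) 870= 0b1101100110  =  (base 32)r6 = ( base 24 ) 1C6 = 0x366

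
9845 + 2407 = 12252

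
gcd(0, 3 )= 3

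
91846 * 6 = 551076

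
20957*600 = 12574200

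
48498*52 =2521896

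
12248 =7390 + 4858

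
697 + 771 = 1468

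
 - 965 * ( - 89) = 85885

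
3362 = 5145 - 1783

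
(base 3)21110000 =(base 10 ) 5427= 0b1010100110011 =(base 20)db7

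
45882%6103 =3161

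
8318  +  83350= 91668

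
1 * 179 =179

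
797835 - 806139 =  - 8304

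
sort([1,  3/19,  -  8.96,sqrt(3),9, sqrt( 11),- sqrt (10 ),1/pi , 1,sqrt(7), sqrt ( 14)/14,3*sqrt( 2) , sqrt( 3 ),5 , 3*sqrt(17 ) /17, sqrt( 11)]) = [ - 8.96 , - sqrt( 10),  3/19,sqrt(14)/14, 1/pi,3*sqrt ( 17 ) /17, 1,1,sqrt( 3 ), sqrt(3 ),sqrt(7)  ,  sqrt(11), sqrt( 11 ), 3*sqrt(2) , 5, 9 ]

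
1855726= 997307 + 858419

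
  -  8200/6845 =-1640/1369=-1.20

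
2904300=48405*60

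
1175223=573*2051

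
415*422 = 175130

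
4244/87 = 48 + 68/87=48.78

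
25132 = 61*412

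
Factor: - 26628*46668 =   -  1242675504 = - 2^4 * 3^2*7^1* 317^1*3889^1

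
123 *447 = 54981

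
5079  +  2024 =7103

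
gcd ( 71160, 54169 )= 1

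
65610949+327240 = 65938189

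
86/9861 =86/9861=0.01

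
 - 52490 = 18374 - 70864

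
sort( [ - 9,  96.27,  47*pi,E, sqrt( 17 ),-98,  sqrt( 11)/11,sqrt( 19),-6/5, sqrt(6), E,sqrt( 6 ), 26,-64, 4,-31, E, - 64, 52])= [-98,-64 , - 64, - 31, - 9, - 6/5, sqrt(11)/11, sqrt( 6 ),sqrt( 6 ) , E,E, E, 4 , sqrt( 17), sqrt(19 ), 26, 52,96.27,47*pi]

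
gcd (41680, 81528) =8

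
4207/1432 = 2 + 1343/1432 = 2.94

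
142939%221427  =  142939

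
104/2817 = 104/2817 =0.04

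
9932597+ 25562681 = 35495278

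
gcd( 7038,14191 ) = 23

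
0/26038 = 0 = 0.00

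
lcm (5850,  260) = 11700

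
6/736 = 3/368=0.01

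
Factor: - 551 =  - 19^1 * 29^1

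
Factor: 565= 5^1*113^1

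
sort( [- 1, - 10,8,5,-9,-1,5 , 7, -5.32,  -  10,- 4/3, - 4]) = [-10,- 10,-9,-5.32, - 4,-4/3,-1 ,-1, 5,5, 7,8]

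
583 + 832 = 1415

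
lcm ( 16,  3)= 48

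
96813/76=1273 + 65/76 =1273.86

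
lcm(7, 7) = 7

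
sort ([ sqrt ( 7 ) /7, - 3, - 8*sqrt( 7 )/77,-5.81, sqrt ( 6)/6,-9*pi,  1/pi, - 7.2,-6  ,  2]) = [ - 9*pi , -7.2, - 6, -5.81 , - 3,-8*sqrt( 7) /77, 1/pi,  sqrt ( 7) /7 , sqrt(  6) /6, 2 ] 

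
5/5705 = 1/1141 = 0.00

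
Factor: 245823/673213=3^1*67^1*  83^( - 1)*1223^1*8111^( - 1 ) 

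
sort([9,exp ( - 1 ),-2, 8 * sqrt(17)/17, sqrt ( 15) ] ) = [ - 2,  exp( -1 ), 8*sqrt( 17 ) /17,  sqrt( 15),  9 ]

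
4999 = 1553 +3446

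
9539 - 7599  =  1940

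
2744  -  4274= -1530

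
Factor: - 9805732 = -2^2*2451433^1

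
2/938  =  1/469 = 0.00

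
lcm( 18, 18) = 18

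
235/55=47/11 = 4.27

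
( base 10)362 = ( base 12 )262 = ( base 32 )ba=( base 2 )101101010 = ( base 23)FH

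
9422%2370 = 2312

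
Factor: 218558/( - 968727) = -2^1*3^ ( - 1) * 137^ (  -  1 )*  2357^(  -  1) * 109279^1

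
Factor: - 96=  - 2^5*3^1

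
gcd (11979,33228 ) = 9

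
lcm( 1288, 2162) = 60536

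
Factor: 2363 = 17^1* 139^1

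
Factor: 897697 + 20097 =2^1*458897^1  =  917794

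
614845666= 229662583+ 385183083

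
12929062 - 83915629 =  - 70986567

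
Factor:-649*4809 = -3^1*7^1*11^1*59^1* 229^1 = - 3121041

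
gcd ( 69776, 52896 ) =16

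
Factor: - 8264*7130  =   - 2^4*5^1*23^1*31^1*1033^1 = -  58922320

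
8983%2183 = 251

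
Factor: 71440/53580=2^2*3^( - 1)=4/3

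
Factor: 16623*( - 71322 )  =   - 2^1*3^3*1847^1*11887^1=   -1185585606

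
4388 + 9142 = 13530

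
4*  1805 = 7220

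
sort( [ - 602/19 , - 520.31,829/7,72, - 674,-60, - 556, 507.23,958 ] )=[  -  674, - 556,-520.31, - 60, - 602/19,72,829/7,507.23,  958 ] 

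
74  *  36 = 2664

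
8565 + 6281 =14846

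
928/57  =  928/57 = 16.28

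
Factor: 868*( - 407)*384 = -2^9*3^1*7^1*11^1*31^1*37^1 = - 135657984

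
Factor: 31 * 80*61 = 2^4*5^1*31^1 * 61^1  =  151280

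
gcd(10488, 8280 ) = 552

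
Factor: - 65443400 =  - 2^3*5^2*11^1 * 151^1*197^1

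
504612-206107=298505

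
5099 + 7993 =13092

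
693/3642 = 231/1214 = 0.19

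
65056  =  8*8132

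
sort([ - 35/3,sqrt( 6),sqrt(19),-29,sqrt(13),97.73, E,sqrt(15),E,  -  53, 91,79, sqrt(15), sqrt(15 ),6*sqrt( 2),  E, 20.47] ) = [ - 53, - 29,-35/3, sqrt(6),E,E,  E,sqrt(13 )  ,  sqrt(15),sqrt(15),sqrt( 15 ), sqrt( 19),6*sqrt ( 2),  20.47 , 79,  91,97.73]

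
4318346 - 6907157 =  -2588811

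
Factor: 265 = 5^1*53^1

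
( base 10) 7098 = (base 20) hei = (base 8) 15672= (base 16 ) 1BBA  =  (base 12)4136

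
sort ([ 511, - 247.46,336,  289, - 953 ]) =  [ - 953,-247.46 , 289, 336,511 ] 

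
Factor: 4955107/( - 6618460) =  - 2^( -2)*5^( - 1)*19^( - 1)*17417^( - 1) * 4955107^1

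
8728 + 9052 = 17780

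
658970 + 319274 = 978244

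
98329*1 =98329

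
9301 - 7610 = 1691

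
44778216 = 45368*987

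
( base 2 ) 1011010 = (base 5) 330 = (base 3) 10100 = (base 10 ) 90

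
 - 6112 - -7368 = 1256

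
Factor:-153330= - 2^1 *3^1*5^1*19^1*269^1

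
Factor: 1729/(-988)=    - 7/4 = -2^( - 2)*7^1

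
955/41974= 955/41974  =  0.02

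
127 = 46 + 81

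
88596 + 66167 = 154763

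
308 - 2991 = - 2683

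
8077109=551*14659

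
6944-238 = 6706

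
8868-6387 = 2481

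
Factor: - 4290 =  - 2^1*3^1 *5^1*11^1 *13^1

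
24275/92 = 24275/92 = 263.86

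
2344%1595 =749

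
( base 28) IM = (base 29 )I4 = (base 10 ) 526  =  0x20E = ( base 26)k6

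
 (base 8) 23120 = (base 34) 8GG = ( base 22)K5I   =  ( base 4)2121100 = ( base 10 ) 9808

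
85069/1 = 85069 =85069.00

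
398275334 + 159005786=557281120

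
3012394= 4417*682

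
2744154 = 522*5257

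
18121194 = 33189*546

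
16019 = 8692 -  - 7327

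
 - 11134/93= - 11134/93  =  -  119.72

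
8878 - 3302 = 5576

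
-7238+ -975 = - 8213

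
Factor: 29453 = 29453^1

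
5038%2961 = 2077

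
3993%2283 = 1710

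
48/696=2/29  =  0.07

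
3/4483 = 3/4483 = 0.00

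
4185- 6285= - 2100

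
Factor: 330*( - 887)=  - 292710  =  - 2^1 * 3^1*5^1 * 11^1*887^1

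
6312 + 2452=8764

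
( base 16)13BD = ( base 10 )5053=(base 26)7c9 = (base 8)11675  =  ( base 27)6P4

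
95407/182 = 7339/14=524.21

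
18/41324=9/20662 = 0.00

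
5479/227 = 24 + 31/227 = 24.14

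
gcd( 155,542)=1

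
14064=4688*3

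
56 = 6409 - 6353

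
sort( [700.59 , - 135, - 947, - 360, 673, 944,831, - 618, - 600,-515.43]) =[ - 947, - 618, - 600,-515.43, - 360, - 135,673, 700.59, 831,944]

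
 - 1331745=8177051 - 9508796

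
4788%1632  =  1524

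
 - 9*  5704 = - 51336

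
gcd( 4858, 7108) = 2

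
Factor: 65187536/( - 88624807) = -2^4*79^ ( - 1) * 83^1*191^1*257^1*  1121833^ (  -  1) 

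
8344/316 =26 + 32/79=26.41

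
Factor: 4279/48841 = 11^1 * 13^( - 2 )*17^( -2 )*389^1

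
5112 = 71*72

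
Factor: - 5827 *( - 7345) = 42799315 = 5^1*13^1*113^1*5827^1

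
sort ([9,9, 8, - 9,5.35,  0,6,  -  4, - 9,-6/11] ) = [-9, -9, -4, - 6/11, 0,5.35,6, 8,9,9]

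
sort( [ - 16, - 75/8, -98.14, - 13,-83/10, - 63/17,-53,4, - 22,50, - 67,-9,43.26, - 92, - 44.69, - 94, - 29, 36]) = [- 98.14, - 94, - 92,-67, - 53,-44.69,-29, - 22,  -  16, - 13, - 75/8, - 9, - 83/10, - 63/17,4,  36, 43.26, 50]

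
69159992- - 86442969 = 155602961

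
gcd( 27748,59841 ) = 1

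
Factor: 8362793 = 17^2*19^1*1523^1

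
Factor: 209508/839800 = 237/950 = 2^( - 1 ) * 3^1 *5^(-2)*19^( -1)  *79^1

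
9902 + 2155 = 12057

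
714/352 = 2+5/176= 2.03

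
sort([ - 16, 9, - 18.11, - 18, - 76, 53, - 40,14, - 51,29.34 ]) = [ - 76, - 51 , - 40,  -  18.11, - 18, - 16,9,14,29.34, 53]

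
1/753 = 1/753 = 0.00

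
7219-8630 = -1411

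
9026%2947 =185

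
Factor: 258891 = 3^1*86297^1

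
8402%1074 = 884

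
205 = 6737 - 6532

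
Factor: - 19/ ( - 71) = 19^1*71^ (-1 )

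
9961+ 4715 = 14676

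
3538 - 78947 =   -  75409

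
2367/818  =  2367/818= 2.89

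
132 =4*33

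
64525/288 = 64525/288= 224.05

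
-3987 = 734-4721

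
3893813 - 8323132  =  -4429319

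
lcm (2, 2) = 2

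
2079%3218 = 2079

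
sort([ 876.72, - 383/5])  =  [ - 383/5,876.72 ]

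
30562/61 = 501 + 1/61 = 501.02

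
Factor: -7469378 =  - 2^1*7^1*127^1* 4201^1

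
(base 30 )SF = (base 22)1gj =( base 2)1101010111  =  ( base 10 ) 855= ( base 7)2331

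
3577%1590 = 397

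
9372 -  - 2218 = 11590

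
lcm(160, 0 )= 0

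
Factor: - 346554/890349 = -115518/296783 = - 2^1*3^1*13^1*463^ ( - 1)*641^ ( - 1)*1481^1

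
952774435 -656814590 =295959845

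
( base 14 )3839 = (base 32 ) 9JR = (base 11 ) 7446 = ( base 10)9851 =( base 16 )267b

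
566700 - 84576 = 482124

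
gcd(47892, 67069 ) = 1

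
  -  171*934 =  - 159714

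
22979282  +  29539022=52518304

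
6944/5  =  6944/5 = 1388.80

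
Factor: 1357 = 23^1 *59^1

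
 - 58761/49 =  - 58761/49   =  - 1199.20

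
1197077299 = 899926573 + 297150726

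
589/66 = 589/66 = 8.92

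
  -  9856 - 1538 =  - 11394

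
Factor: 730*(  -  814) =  - 2^2*5^1*11^1*37^1 *73^1=- 594220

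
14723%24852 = 14723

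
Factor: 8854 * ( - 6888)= - 60986352 =- 2^4*3^1*7^1 * 19^1 * 41^1*233^1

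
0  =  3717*0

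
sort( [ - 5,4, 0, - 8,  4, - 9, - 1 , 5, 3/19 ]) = [ -9, - 8, - 5, - 1,0,3/19,4, 4,  5]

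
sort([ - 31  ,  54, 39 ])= [ - 31,39 , 54 ]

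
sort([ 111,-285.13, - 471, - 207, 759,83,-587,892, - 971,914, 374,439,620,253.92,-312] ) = [ - 971,-587, - 471, -312 , - 285.13, - 207,83,111, 253.92, 374, 439, 620, 759,892,914]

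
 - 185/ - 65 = 37/13 = 2.85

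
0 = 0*7038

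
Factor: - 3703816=- 2^3 * 653^1*709^1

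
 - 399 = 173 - 572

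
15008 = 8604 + 6404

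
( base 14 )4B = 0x43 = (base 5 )232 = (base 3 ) 2111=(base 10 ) 67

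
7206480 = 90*80072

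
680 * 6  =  4080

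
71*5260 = 373460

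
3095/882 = 3 + 449/882=3.51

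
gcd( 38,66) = 2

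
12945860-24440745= -11494885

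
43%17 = 9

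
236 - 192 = 44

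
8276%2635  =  371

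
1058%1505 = 1058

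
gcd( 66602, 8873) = 1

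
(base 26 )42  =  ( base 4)1222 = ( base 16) 6A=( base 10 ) 106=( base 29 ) 3J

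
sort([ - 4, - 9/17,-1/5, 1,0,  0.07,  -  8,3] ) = [ - 8, - 4,-9/17, - 1/5 , 0,0.07,1, 3 ]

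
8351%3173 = 2005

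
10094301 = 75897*133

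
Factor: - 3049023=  - 3^1*1016341^1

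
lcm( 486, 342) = 9234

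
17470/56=311 + 27/28  =  311.96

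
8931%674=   169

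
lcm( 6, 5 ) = 30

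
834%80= 34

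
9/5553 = 1/617 = 0.00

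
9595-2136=7459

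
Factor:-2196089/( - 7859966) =2^( - 1)*7^1*751^( - 1 )*5233^( - 1)*313727^1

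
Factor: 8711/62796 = 2^( - 2)*3^( - 1 )*31^1 * 281^1*5233^( - 1 ) 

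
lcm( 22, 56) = 616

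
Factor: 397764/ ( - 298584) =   -  2^(  -  1 )*3^1*11^( -1)*13^ (-1) * 127^1 =- 381/286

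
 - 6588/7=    - 942  +  6/7 = - 941.14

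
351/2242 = 351/2242 = 0.16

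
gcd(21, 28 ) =7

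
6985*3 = 20955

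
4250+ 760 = 5010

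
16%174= 16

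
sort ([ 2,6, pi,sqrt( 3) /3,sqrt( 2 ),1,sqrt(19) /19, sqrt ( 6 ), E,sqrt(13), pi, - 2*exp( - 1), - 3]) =[ - 3, - 2*exp(  -  1)  ,  sqrt(19 ) /19,sqrt( 3)/3,1,sqrt( 2),2 , sqrt( 6),E,pi, pi, sqrt(13),6]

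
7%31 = 7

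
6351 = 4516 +1835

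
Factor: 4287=3^1*1429^1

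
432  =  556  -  124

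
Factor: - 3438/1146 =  - 3 = - 3^1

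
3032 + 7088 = 10120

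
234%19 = 6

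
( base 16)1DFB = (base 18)15c7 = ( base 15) 241A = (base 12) 4537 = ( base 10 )7675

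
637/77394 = 637/77394 = 0.01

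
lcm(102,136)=408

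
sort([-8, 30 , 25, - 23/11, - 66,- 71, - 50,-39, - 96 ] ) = [ - 96, - 71, - 66, -50, - 39,  -  8, - 23/11, 25,30]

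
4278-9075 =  - 4797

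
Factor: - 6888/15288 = -7^( - 1 )*13^(-1) * 41^1= - 41/91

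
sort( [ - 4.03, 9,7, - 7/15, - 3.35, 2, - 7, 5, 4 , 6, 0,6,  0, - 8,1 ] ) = [-8, - 7,-4.03, - 3.35,-7/15, 0,0, 1, 2, 4 , 5, 6, 6, 7, 9 ] 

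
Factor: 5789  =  7^1* 827^1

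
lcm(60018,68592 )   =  480144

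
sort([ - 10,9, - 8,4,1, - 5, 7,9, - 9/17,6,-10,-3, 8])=[ - 10, - 10, - 8, - 5, - 3, - 9/17, 1,4,6,7,8, 9,9]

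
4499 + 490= 4989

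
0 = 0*287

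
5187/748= 5187/748=6.93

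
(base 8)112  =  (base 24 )32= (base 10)74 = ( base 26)2m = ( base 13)59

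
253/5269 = 23/479=0.05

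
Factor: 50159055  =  3^1*5^1*227^1* 14731^1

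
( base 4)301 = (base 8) 61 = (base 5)144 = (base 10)49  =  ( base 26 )1N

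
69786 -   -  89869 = 159655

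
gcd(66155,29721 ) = 1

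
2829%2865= 2829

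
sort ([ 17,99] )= [ 17,99 ]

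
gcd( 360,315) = 45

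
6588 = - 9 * ( - 732 )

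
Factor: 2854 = 2^1*1427^1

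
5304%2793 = 2511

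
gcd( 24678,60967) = 1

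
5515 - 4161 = 1354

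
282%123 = 36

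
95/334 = 95/334  =  0.28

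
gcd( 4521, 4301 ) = 11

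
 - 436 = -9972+9536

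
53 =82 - 29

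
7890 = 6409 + 1481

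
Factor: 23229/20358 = 89/78 = 2^( - 1) * 3^(  -  1 )*13^( - 1)  *  89^1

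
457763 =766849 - 309086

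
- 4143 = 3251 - 7394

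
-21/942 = -1 + 307/314 = -0.02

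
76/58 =38/29 = 1.31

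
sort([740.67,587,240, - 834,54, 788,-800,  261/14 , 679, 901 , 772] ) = [ - 834, - 800, 261/14,54,240,587,679,740.67, 772 , 788, 901 ] 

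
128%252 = 128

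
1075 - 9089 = -8014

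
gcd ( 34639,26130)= 67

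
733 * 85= 62305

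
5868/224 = 1467/56 = 26.20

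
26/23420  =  13/11710 = 0.00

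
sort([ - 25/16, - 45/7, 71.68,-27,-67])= [ - 67, - 27,- 45/7, - 25/16,71.68]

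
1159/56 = 1159/56   =  20.70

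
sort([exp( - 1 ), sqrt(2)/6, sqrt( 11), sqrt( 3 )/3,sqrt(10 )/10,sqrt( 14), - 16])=[-16,sqrt(2 )/6, sqrt(10)/10,exp ( - 1),sqrt( 3 ) /3,sqrt (11), sqrt(14 )]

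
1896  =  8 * 237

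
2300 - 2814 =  - 514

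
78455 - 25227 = 53228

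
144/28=5 + 1/7 = 5.14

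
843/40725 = 281/13575 = 0.02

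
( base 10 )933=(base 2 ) 1110100101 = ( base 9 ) 1246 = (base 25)1c8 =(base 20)26D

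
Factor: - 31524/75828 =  - 37^1  *  89^( - 1) = - 37/89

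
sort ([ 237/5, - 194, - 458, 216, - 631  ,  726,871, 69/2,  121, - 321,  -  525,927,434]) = [ - 631, - 525,- 458,  -  321, - 194,69/2,237/5, 121,216, 434, 726, 871, 927 ]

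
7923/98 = 7923/98= 80.85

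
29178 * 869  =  25355682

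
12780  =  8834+3946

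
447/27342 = 149/9114 = 0.02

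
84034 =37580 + 46454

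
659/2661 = 659/2661 = 0.25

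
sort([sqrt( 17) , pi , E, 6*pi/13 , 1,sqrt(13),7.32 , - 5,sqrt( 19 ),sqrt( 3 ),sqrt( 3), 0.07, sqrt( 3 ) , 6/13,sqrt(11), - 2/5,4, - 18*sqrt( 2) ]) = [  -  18*sqrt(2 ), - 5,-2/5, 0.07,6/13, 1, 6 * pi/13,  sqrt(3 ) , sqrt( 3),sqrt( 3),E,pi,sqrt( 11 ),sqrt(13 ), 4 , sqrt(17 ),sqrt( 19), 7.32]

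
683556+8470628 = 9154184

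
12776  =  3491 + 9285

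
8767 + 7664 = 16431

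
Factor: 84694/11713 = 94/13 = 2^1*13^( - 1) * 47^1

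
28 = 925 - 897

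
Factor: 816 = 2^4*3^1 * 17^1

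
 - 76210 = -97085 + 20875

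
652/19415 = 652/19415 = 0.03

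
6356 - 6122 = 234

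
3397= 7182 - 3785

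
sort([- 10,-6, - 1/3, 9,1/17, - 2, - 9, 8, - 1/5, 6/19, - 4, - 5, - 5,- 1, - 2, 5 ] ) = [ - 10, - 9, - 6, - 5, - 5, -4, - 2,-2, -1 , - 1/3, - 1/5,  1/17, 6/19, 5,8, 9] 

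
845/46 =845/46=18.37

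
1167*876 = 1022292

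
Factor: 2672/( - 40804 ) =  - 668/10201 = - 2^2 * 101^(- 2)*167^1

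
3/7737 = 1/2579=0.00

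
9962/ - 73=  - 137 + 39/73 = - 136.47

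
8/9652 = 2/2413 = 0.00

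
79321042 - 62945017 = 16376025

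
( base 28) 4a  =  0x7A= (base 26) 4i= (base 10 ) 122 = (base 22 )5C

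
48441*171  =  8283411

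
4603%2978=1625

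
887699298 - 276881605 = 610817693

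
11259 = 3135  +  8124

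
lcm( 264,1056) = 1056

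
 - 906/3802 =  -453/1901 = - 0.24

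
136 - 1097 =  -961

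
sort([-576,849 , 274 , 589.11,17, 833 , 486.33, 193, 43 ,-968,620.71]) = [ - 968, - 576,  17, 43 , 193,274 , 486.33,589.11, 620.71,833,  849]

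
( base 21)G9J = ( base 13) 33ca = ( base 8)16140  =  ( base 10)7264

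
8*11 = 88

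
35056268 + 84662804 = 119719072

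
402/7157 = 402/7157 = 0.06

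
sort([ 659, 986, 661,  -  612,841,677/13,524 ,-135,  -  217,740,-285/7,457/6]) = [ - 612, - 217, - 135,- 285/7, 677/13,  457/6, 524,659,661,740,841, 986]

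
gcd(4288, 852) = 4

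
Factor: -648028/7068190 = - 324014/3534095 = - 2^1*5^( - 1 ) * 19^(-1) * 37201^(  -  1) * 162007^1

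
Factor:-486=-2^1*3^5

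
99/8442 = 11/938 = 0.01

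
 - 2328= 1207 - 3535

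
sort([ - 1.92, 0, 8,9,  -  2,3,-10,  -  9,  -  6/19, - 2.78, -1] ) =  [ - 10, - 9, -2.78, - 2, - 1.92, - 1, - 6/19 , 0, 3, 8,9 ]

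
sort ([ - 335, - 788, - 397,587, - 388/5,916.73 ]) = [  -  788, -397, - 335,-388/5,587,916.73 ]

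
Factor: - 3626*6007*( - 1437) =31299845934 = 2^1*3^1 * 7^2*37^1*479^1 * 6007^1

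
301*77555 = 23344055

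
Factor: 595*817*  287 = 139515005 = 5^1*7^2*17^1*19^1 * 41^1  *  43^1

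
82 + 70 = 152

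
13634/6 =6817/3 = 2272.33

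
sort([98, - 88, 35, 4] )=[ - 88,4 , 35, 98] 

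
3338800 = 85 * 39280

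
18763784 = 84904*221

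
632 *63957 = 40420824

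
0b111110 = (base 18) 38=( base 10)62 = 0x3E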